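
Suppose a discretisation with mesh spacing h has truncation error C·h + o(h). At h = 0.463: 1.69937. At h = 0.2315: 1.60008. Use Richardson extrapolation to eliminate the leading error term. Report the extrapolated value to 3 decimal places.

Extrapolated value = (2·A(h/2) − A(h)) / (2 − 1)
= (2·1.60008 − 1.69937) / 1
= 1.50079 / 1 = 1.50079

1.501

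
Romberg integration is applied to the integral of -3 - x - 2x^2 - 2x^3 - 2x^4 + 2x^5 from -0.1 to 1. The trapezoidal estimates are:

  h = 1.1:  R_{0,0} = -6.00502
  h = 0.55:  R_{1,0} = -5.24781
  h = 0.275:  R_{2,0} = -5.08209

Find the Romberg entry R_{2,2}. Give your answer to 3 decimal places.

-5.029

R_{1,1} = (4·(-5.24781) − (-6.00502)) / 3 = -4.99541
R_{2,1} = -5.08209 + (-5.08209 − (-5.24781))/3 = -5.02685
R_{2,2} = -5.02685 + (-5.02685 − (-4.99541))/15 = -5.02895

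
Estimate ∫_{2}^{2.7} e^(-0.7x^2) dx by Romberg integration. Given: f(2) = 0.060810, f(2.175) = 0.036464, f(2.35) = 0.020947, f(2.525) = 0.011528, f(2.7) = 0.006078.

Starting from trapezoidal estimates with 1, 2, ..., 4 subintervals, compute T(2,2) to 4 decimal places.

T(0,0) (trapezoid, 1 panel, h=0.7000): 0.023411
T(1,0) (trapezoid, 2 panels, h=0.3500): 0.019037
T(2,0) (trapezoid, 4 panels, h=0.1750): 0.017917
T(1,1) = 0.019037 + (0.019037 − 0.023411)/3 = 0.017579
T(2,1) = 0.017917 + (0.017917 − 0.019037)/3 = 0.017544
T(2,2) = 0.017544 + (0.017544 − 0.017579)/15 = 0.017542

0.0175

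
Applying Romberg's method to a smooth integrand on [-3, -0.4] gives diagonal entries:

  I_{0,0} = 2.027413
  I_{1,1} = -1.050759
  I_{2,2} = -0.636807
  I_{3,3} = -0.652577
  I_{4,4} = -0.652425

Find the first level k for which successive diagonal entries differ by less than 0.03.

|I_{1,1} − I_{0,0}| = 3.078172 ≥ 0.03
|I_{2,2} − I_{1,1}| = 0.413952 ≥ 0.03
|I_{3,3} − I_{2,2}| = 0.015770 < 0.03

k = 3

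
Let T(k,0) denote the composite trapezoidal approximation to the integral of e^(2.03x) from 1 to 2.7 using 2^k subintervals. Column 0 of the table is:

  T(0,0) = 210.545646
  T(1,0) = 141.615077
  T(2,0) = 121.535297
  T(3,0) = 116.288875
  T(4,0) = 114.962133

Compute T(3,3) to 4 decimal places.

114.5188

T(1,1) = 141.615077 + (141.615077 − 210.545646)/3 = 118.638221
T(2,1) = 121.535297 + (121.535297 − 141.615077)/3 = 114.842037
T(3,1) = 116.288875 + (116.288875 − 121.535297)/3 = 114.540068
T(2,2) = 114.842037 + (114.842037 − 118.638221)/15 = 114.588958
T(3,2) = 114.540068 + (114.540068 − 114.842037)/15 = 114.519937
T(3,3) = (64·114.519937 − 114.588958) / 63 = 114.518841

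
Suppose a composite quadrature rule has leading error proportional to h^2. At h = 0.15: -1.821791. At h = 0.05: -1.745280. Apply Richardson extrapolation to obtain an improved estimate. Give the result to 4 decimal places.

The leading error scales as h^2; refining by a factor of 3 reduces it by 3^2 = 9.
Extrapolated value = (9·A(h/3) − A(h)) / (9 − 1)
= (9·(-1.745280) − (-1.821791)) / 8
= -13.885729 / 8 = -1.735716

-1.7357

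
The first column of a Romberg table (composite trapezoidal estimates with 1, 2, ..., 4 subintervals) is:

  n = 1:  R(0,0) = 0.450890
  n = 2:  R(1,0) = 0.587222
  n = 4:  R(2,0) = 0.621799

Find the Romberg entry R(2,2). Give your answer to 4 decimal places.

0.6334

R(1,1) = 0.587222 + (0.587222 − 0.450890)/3 = 0.632666
R(2,1) = 0.621799 + (0.621799 − 0.587222)/3 = 0.633325
R(2,2) = (16·0.633325 − 0.632666) / 15 = 0.633369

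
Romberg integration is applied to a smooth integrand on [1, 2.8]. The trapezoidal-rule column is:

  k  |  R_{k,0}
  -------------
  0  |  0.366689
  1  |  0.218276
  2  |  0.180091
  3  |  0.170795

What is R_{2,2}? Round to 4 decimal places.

Richardson extrapolation on the trapezoidal column (denominator 4−1=3):
R_{1,1} = (4·0.218276 − 0.366689) / 3 = 0.168805
R_{2,1} = (4·0.180091 − 0.218276) / 3 = 0.167363
R_{2,2} = 0.167363 + (0.167363 − 0.168805)/15 = 0.167267

0.1673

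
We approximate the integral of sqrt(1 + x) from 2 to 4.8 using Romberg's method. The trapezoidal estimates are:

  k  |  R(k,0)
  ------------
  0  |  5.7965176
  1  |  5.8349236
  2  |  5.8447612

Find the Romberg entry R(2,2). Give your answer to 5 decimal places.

5.84806

Richardson extrapolation on the trapezoidal column (denominator 4−1=3):
R(1,1) = (4·5.8349236 − 5.7965176) / 3 = 5.8477256
R(2,1) = 5.8447612 + (5.8447612 − 5.8349236)/3 = 5.8480404
R(2,2) = 5.8480404 + (5.8480404 − 5.8477256)/15 = 5.8480614
(Column j=1 coincides with Simpson's rule on the same nodes.)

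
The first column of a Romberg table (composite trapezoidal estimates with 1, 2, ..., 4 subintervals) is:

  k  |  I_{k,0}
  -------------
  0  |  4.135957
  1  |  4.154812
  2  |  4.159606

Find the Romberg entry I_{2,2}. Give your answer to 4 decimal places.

I_{1,1} = (4·4.154812 − 4.135957) / 3 = 4.161097
I_{2,1} = (4·4.159606 − 4.154812) / 3 = 4.161204
I_{2,2} = 4.161204 + (4.161204 − 4.161097)/15 = 4.161211
(Column j=1 coincides with Simpson's rule on the same nodes.)

4.1612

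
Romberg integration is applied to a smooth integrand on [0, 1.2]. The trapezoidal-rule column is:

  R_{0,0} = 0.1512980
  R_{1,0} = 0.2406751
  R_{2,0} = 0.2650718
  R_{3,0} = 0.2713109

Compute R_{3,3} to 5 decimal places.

Richardson extrapolation on the trapezoidal column (denominator 4−1=3):
R_{1,1} = (4·0.2406751 − 0.1512980) / 3 = 0.2704675
R_{2,1} = 0.2650718 + (0.2650718 − 0.2406751)/3 = 0.2732040
R_{3,1} = (4·0.2713109 − 0.2650718) / 3 = 0.2733906
R_{2,2} = (16·0.2732040 − 0.2704675) / 15 = 0.2733864
R_{3,2} = 0.2733906 + (0.2733906 − 0.2732040)/15 = 0.2734030
R_{3,3} = (64·0.2734030 − 0.2733864) / 63 = 0.2734033

0.27340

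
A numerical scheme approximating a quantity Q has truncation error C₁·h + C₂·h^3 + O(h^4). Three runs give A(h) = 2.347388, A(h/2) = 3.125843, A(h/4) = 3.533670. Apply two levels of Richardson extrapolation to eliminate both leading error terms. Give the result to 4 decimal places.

First eliminate the h term (factor 2^1 = 2):
  B₁ = (2·3.125843 − 2.347388)/1 = 3.904298
  B₂ = (2·3.533670 − 3.125843)/1 = 3.941497
Then eliminate the h^3 term (factor 2^3 = 8):
  (8·3.941497 − 3.904298)/7 = 3.946811

3.9468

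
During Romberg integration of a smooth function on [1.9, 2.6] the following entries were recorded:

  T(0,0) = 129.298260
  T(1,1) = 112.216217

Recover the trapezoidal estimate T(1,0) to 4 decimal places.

From T(1,1) = (4·T(1,0) − T(0,0))/3, solve for T(1,0):
4·T(1,0) = 3·112.216217 + 129.298260 = 465.946911
T(1,0) = 116.486728

116.4867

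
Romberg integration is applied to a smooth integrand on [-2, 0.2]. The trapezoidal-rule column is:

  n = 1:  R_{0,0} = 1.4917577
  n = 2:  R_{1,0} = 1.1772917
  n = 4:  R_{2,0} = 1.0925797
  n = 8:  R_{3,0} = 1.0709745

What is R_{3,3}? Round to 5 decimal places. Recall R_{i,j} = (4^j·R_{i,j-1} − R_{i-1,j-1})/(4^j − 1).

R_{1,1} = 1.1772917 + (1.1772917 − 1.4917577)/3 = 1.0724697
R_{2,1} = (4·1.0925797 − 1.1772917) / 3 = 1.0643424
R_{3,1} = 1.0709745 + (1.0709745 − 1.0925797)/3 = 1.0637728
R_{2,2} = (16·1.0643424 − 1.0724697) / 15 = 1.0638006
R_{3,2} = (16·1.0637728 − 1.0643424) / 15 = 1.0637348
R_{3,3} = 1.0637348 + (1.0637348 − 1.0638006)/63 = 1.0637338

1.06373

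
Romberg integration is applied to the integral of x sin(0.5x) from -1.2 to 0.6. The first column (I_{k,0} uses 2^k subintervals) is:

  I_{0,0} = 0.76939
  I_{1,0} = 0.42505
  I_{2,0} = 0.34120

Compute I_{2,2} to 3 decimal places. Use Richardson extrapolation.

0.313

Richardson extrapolation on the trapezoidal column (denominator 4−1=3):
I_{1,1} = 0.42505 + (0.42505 − 0.76939)/3 = 0.31027
I_{2,1} = 0.34120 + (0.34120 − 0.42505)/3 = 0.31325
I_{2,2} = 0.31325 + (0.31325 − 0.31027)/15 = 0.31345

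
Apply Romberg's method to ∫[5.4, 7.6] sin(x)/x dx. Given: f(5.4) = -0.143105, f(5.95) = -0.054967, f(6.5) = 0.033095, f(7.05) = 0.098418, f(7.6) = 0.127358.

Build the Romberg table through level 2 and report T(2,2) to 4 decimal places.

0.0410

T(0,0) (trapezoid, 1 panel, h=2.2000): -0.017322
T(1,0) (trapezoid, 2 panels, h=1.1000): 0.027744
T(2,0) (trapezoid, 4 panels, h=0.5500): 0.037770
T(1,1) = 0.027744 + (0.027744 − (-0.017322))/3 = 0.042766
T(2,1) = 0.037770 + (0.037770 − 0.027744)/3 = 0.041112
T(2,2) = 0.041112 + (0.041112 − 0.042766)/15 = 0.041002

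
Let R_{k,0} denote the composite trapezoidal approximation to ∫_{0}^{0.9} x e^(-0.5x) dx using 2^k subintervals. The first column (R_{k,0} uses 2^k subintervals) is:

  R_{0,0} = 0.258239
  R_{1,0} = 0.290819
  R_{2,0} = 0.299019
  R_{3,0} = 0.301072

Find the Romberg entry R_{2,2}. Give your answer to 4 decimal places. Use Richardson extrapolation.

0.3018

R_{1,1} = 0.290819 + (0.290819 − 0.258239)/3 = 0.301679
R_{2,1} = (4·0.299019 − 0.290819) / 3 = 0.301752
R_{2,2} = 0.301752 + (0.301752 − 0.301679)/15 = 0.301757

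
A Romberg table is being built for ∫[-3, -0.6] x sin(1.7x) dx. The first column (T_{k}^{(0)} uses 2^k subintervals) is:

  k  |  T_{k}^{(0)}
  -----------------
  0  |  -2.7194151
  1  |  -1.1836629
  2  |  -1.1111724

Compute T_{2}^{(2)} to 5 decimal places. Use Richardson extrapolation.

-1.11469

T_{1}^{(1)} = (4·(-1.1836629) − (-2.7194151)) / 3 = -0.6717455
T_{2}^{(1)} = (4·(-1.1111724) − (-1.1836629)) / 3 = -1.0870089
T_{2}^{(2)} = -1.0870089 + (-1.0870089 − (-0.6717455))/15 = -1.1146931
(Column j=1 coincides with Simpson's rule on the same nodes.)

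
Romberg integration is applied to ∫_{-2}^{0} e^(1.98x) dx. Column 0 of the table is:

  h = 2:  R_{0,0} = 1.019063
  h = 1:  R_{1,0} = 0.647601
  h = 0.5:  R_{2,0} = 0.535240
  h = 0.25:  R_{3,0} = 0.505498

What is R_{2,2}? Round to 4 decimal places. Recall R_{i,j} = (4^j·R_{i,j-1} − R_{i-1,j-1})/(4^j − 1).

R_{1,1} = 0.647601 + (0.647601 − 1.019063)/3 = 0.523780
R_{2,1} = (4·0.535240 − 0.647601) / 3 = 0.497786
R_{2,2} = 0.497786 + (0.497786 − 0.523780)/15 = 0.496053

0.4961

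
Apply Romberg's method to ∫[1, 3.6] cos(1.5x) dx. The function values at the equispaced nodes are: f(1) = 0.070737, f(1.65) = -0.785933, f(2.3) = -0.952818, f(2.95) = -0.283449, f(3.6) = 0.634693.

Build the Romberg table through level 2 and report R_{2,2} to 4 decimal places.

R_{0,0} (trapezoid, 1 panel, h=2.6000): 0.917059
R_{1,0} (trapezoid, 2 panels, h=1.3000): -0.780134
R_{2,0} (trapezoid, 4 panels, h=0.6500): -1.085165
R_{1,1} = -0.780134 + (-0.780134 − 0.917059)/3 = -1.345865
R_{2,1} = -1.085165 + (-1.085165 − (-0.780134))/3 = -1.186842
R_{2,2} = -1.186842 + (-1.186842 − (-1.345865))/15 = -1.176240

-1.1762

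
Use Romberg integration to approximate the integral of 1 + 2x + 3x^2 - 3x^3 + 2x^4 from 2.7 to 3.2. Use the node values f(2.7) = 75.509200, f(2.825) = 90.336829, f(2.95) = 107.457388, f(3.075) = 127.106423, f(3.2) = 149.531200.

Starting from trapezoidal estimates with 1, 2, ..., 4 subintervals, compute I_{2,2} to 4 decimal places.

54.5720

I_{0,0} (trapezoid, 1 panel, h=0.5000): 56.260100
I_{1,0} (trapezoid, 2 panels, h=0.2500): 54.994397
I_{2,0} (trapezoid, 4 panels, h=0.1250): 54.677605
I_{1,1} = 54.994397 + (54.994397 − 56.260100)/3 = 54.572496
I_{2,1} = 54.677605 + (54.677605 − 54.994397)/3 = 54.572008
I_{2,2} = 54.572008 + (54.572008 − 54.572496)/15 = 54.571975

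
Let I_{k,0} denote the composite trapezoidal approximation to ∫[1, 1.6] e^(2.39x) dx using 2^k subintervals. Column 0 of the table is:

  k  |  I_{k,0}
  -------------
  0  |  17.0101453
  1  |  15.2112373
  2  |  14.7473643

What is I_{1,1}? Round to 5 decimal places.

14.61160

Richardson extrapolation on the trapezoidal column (denominator 4−1=3):
I_{1,1} = (4·15.2112373 − 17.0101453) / 3 = 14.6116013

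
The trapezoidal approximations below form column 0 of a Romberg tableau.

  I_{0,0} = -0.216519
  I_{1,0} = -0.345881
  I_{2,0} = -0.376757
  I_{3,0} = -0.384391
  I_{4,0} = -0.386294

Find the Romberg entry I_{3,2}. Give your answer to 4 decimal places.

Richardson extrapolation on the trapezoidal column (denominator 4−1=3):
I_{2,1} = (4·(-0.376757) − (-0.345881)) / 3 = -0.387049
I_{3,1} = -0.384391 + (-0.384391 − (-0.376757))/3 = -0.386936
I_{3,2} = (16·(-0.386936) − (-0.387049)) / 15 = -0.386928

-0.3869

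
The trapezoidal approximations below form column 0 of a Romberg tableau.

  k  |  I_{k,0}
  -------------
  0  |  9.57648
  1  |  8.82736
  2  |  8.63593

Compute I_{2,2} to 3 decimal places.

8.572

Richardson extrapolation on the trapezoidal column (denominator 4−1=3):
I_{1,1} = (4·8.82736 − 9.57648) / 3 = 8.57765
I_{2,1} = 8.63593 + (8.63593 − 8.82736)/3 = 8.57212
I_{2,2} = 8.57212 + (8.57212 − 8.57765)/15 = 8.57175
(Column j=1 coincides with Simpson's rule on the same nodes.)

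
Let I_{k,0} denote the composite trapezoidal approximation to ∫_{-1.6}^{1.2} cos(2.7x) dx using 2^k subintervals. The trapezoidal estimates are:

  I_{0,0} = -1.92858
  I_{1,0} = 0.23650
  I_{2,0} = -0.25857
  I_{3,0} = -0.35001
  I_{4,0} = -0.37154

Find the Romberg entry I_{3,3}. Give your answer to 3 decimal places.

Richardson extrapolation on the trapezoidal column (denominator 4−1=3):
I_{1,1} = (4·0.23650 − (-1.92858)) / 3 = 0.95819
I_{2,1} = (4·(-0.25857) − 0.23650) / 3 = -0.42359
I_{3,1} = -0.35001 + (-0.35001 − (-0.25857))/3 = -0.38049
I_{2,2} = -0.42359 + (-0.42359 − 0.95819)/15 = -0.51571
I_{3,2} = -0.38049 + (-0.38049 − (-0.42359))/15 = -0.37762
I_{3,3} = -0.37762 + (-0.37762 − (-0.51571))/63 = -0.37543

-0.375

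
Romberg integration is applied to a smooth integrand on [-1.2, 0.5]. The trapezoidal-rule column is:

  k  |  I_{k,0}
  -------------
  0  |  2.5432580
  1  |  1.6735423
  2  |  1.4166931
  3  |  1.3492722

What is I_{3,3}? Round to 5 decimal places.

Richardson extrapolation on the trapezoidal column (denominator 4−1=3):
I_{1,1} = (4·1.6735423 − 2.5432580) / 3 = 1.3836371
I_{2,1} = 1.4166931 + (1.4166931 − 1.6735423)/3 = 1.3310767
I_{3,1} = (4·1.3492722 − 1.4166931) / 3 = 1.3267986
I_{2,2} = (16·1.3310767 − 1.3836371) / 15 = 1.3275727
I_{3,2} = 1.3267986 + (1.3267986 − 1.3310767)/15 = 1.3265134
I_{3,3} = (64·1.3265134 − 1.3275727) / 63 = 1.3264966

1.32650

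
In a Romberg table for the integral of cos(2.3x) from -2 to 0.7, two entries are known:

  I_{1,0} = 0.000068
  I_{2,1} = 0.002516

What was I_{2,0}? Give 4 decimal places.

From I_{2,1} = (4·I_{2,0} − I_{1,0})/3, solve for I_{2,0}:
4·I_{2,0} = 3·0.002516 + 0.000068 = 0.007616
I_{2,0} = 0.001904

0.0019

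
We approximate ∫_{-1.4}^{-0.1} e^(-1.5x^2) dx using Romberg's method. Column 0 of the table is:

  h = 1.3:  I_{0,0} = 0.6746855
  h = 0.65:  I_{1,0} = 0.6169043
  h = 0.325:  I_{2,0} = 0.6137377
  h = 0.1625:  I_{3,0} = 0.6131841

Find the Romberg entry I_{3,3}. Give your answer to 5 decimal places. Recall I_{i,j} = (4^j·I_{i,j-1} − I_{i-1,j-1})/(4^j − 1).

Richardson extrapolation on the trapezoidal column (denominator 4−1=3):
I_{1,1} = (4·0.6169043 − 0.6746855) / 3 = 0.5976439
I_{2,1} = 0.6137377 + (0.6137377 − 0.6169043)/3 = 0.6126822
I_{3,1} = 0.6131841 + (0.6131841 − 0.6137377)/3 = 0.6129996
I_{2,2} = (16·0.6126822 − 0.5976439) / 15 = 0.6136848
I_{3,2} = 0.6129996 + (0.6129996 − 0.6126822)/15 = 0.6130208
I_{3,3} = (64·0.6130208 − 0.6136848) / 63 = 0.6130103

0.61301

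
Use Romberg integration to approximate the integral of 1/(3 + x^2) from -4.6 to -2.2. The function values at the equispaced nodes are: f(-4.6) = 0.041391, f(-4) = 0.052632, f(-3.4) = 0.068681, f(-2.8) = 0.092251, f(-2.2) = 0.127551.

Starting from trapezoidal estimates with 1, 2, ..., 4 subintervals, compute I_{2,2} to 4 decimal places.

I_{0,0} (trapezoid, 1 panel, h=2.4000): 0.202730
I_{1,0} (trapezoid, 2 panels, h=1.2000): 0.183782
I_{2,0} (trapezoid, 4 panels, h=0.6000): 0.178821
I_{1,1} = 0.183782 + (0.183782 − 0.202730)/3 = 0.177466
I_{2,1} = 0.178821 + (0.178821 − 0.183782)/3 = 0.177167
I_{2,2} = 0.177167 + (0.177167 − 0.177466)/15 = 0.177147

0.1771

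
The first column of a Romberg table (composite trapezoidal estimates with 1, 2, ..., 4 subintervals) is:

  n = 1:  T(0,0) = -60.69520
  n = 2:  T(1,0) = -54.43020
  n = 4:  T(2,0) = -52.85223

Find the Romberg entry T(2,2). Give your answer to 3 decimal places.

-52.325

T(1,1) = -54.43020 + (-54.43020 − (-60.69520))/3 = -52.34187
T(2,1) = (4·(-52.85223) − (-54.43020)) / 3 = -52.32624
T(2,2) = -52.32624 + (-52.32624 − (-52.34187))/15 = -52.32520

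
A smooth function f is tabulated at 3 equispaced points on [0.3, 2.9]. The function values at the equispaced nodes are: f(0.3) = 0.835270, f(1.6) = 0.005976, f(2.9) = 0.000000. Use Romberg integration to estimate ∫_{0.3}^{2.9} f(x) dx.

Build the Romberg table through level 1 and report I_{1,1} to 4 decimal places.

I_{0,0} (trapezoid, 1 panel, h=2.6000): 1.085851
I_{1,0} (trapezoid, 2 panels, h=1.3000): 0.550694
I_{1,1} = 0.550694 + (0.550694 − 1.085851)/3 = 0.372308

0.3723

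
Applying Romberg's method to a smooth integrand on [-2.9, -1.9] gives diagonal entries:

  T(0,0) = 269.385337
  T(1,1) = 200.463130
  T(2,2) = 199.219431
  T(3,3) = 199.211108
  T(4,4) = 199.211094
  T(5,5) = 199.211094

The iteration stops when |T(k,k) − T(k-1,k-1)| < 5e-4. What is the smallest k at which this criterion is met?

k = 4

|T(1,1) − T(0,0)| = 68.922207 ≥ 5e-4
|T(2,2) − T(1,1)| = 1.243699 ≥ 5e-4
|T(3,3) − T(2,2)| = 0.008323 ≥ 5e-4
|T(4,4) − T(3,3)| = 0.000014 < 5e-4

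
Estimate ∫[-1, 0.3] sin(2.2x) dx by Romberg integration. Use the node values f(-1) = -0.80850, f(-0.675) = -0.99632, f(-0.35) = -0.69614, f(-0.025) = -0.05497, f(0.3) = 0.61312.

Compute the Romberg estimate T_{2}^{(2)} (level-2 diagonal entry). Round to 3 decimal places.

T_{0}^{(0)} (trapezoid, 1 panel, h=1.3000): -0.12700
T_{1}^{(0)} (trapezoid, 2 panels, h=0.6500): -0.51599
T_{2}^{(0)} (trapezoid, 4 panels, h=0.3250): -0.59966
T_{1}^{(1)} = -0.51599 + (-0.51599 − (-0.12700))/3 = -0.64565
T_{2}^{(1)} = -0.59966 + (-0.59966 − (-0.51599))/3 = -0.62755
T_{2}^{(2)} = -0.62755 + (-0.62755 − (-0.64565))/15 = -0.62634

-0.626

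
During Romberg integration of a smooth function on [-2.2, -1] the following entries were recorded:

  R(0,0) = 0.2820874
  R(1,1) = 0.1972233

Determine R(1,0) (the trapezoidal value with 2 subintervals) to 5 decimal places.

From R(1,1) = (4·R(1,0) − R(0,0))/3, solve for R(1,0):
4·R(1,0) = 3·0.1972233 + 0.2820874 = 0.8737573
R(1,0) = 0.2184393

0.21844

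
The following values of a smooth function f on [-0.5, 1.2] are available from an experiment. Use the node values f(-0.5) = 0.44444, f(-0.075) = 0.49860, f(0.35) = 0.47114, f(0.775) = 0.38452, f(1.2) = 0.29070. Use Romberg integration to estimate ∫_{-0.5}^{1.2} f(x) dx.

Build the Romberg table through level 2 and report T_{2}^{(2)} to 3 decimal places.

T_{0}^{(0)} (trapezoid, 1 panel, h=1.7000): 0.62487
T_{1}^{(0)} (trapezoid, 2 panels, h=0.8500): 0.71290
T_{2}^{(0)} (trapezoid, 4 panels, h=0.4250): 0.73178
T_{1}^{(1)} = 0.71290 + (0.71290 − 0.62487)/3 = 0.74224
T_{2}^{(1)} = 0.73178 + (0.73178 − 0.71290)/3 = 0.73807
T_{2}^{(2)} = 0.73807 + (0.73807 − 0.74224)/15 = 0.73779

0.738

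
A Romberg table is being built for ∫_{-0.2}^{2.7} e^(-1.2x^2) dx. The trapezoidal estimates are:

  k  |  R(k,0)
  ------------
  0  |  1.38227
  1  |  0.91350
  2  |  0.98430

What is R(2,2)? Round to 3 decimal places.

1.025

Richardson extrapolation on the trapezoidal column (denominator 4−1=3):
R(1,1) = (4·0.91350 − 1.38227) / 3 = 0.75724
R(2,1) = 0.98430 + (0.98430 − 0.91350)/3 = 1.00790
R(2,2) = (16·1.00790 − 0.75724) / 15 = 1.02461
(Column j=1 coincides with Simpson's rule on the same nodes.)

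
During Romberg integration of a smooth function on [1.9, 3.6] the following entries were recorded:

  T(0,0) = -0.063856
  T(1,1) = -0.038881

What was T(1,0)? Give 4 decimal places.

From T(1,1) = (4·T(1,0) − T(0,0))/3, solve for T(1,0):
4·T(1,0) = 3·(-0.038881) + (-0.063856) = -0.180499
T(1,0) = -0.045125

-0.0451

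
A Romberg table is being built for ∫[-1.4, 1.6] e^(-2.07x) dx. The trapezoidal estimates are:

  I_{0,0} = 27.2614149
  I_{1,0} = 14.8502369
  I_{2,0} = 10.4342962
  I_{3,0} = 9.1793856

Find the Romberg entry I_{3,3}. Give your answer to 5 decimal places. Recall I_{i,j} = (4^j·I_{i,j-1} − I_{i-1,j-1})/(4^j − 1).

8.74611

I_{1,1} = 14.8502369 + (14.8502369 − 27.2614149)/3 = 10.7131776
I_{2,1} = 10.4342962 + (10.4342962 − 14.8502369)/3 = 8.9623160
I_{3,1} = 9.1793856 + (9.1793856 − 10.4342962)/3 = 8.7610821
I_{2,2} = 8.9623160 + (8.9623160 − 10.7131776)/15 = 8.8455919
I_{3,2} = 8.7610821 + (8.7610821 − 8.9623160)/15 = 8.7476665
I_{3,3} = 8.7476665 + (8.7476665 − 8.8455919)/63 = 8.7461121
(Column j=1 coincides with Simpson's rule on the same nodes.)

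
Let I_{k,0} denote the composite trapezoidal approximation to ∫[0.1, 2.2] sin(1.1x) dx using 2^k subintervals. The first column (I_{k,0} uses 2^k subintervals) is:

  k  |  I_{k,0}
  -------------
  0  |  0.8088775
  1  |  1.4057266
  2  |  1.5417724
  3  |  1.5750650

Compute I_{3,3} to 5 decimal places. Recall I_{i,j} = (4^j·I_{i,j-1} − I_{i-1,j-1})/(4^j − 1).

Richardson extrapolation on the trapezoidal column (denominator 4−1=3):
I_{1,1} = (4·1.4057266 − 0.8088775) / 3 = 1.6046763
I_{2,1} = 1.5417724 + (1.5417724 − 1.4057266)/3 = 1.5871210
I_{3,1} = (4·1.5750650 − 1.5417724) / 3 = 1.5861625
I_{2,2} = (16·1.5871210 − 1.6046763) / 15 = 1.5859506
I_{3,2} = 1.5861625 + (1.5861625 − 1.5871210)/15 = 1.5860986
I_{3,3} = (64·1.5860986 − 1.5859506) / 63 = 1.5861009

1.58610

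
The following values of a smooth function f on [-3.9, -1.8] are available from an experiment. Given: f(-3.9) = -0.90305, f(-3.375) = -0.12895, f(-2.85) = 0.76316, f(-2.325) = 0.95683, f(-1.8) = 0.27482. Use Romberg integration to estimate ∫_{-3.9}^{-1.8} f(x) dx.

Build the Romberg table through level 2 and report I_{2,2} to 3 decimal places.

I_{0,0} (trapezoid, 1 panel, h=2.1000): -0.65964
I_{1,0} (trapezoid, 2 panels, h=1.0500): 0.47150
I_{2,0} (trapezoid, 4 panels, h=0.5250): 0.67039
I_{1,1} = 0.47150 + (0.47150 − (-0.65964))/3 = 0.84855
I_{2,1} = 0.67039 + (0.67039 − 0.47150)/3 = 0.73669
I_{2,2} = 0.73669 + (0.73669 − 0.84855)/15 = 0.72923

0.729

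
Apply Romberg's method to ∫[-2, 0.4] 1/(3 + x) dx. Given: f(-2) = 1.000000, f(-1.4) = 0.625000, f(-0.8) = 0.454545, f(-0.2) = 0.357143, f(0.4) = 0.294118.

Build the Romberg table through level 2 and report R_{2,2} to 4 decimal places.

R_{0,0} (trapezoid, 1 panel, h=2.4000): 1.552942
R_{1,0} (trapezoid, 2 panels, h=1.2000): 1.321925
R_{2,0} (trapezoid, 4 panels, h=0.6000): 1.250248
R_{1,1} = 1.321925 + (1.321925 − 1.552942)/3 = 1.244919
R_{2,1} = 1.250248 + (1.250248 − 1.321925)/3 = 1.226356
R_{2,2} = 1.226356 + (1.226356 − 1.244919)/15 = 1.225118

1.2251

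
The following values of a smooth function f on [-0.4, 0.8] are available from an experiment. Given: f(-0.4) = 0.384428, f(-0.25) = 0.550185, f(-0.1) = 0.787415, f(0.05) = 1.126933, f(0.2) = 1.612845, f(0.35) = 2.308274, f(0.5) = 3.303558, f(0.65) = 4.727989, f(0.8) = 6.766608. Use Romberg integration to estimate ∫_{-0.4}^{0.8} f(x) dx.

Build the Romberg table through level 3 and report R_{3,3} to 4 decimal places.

R_{0,0} (trapezoid, 1 panel, h=1.2000): 4.290622
R_{1,0} (trapezoid, 2 panels, h=0.6000): 3.113018
R_{2,0} (trapezoid, 4 panels, h=0.3000): 2.783801
R_{3,0} (trapezoid, 8 panels, h=0.1500): 2.698908
R_{1,1} = 3.113018 + (3.113018 − 4.290622)/3 = 2.720483
R_{2,1} = 2.783801 + (2.783801 − 3.113018)/3 = 2.674062
R_{3,1} = 2.698908 + (2.698908 − 2.783801)/3 = 2.670610
R_{2,2} = 2.674062 + (2.674062 − 2.720483)/15 = 2.670967
R_{3,2} = 2.670610 + (2.670610 − 2.674062)/15 = 2.670380
R_{3,3} = 2.670380 + (2.670380 − 2.670967)/63 = 2.670371

2.6704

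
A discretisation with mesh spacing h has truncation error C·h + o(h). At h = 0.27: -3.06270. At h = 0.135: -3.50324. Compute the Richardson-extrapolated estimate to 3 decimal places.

-3.944

Extrapolated value = (2·A(h/2) − A(h)) / (2 − 1)
= (2·(-3.50324) − (-3.06270)) / 1
= -3.94378 / 1 = -3.94378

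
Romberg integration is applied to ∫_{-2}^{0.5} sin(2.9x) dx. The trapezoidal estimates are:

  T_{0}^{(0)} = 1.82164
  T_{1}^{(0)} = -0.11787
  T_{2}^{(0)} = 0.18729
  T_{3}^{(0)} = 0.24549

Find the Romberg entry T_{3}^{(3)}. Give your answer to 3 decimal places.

Richardson extrapolation on the trapezoidal column (denominator 4−1=3):
T_{1}^{(1)} = -0.11787 + (-0.11787 − 1.82164)/3 = -0.76437
T_{2}^{(1)} = (4·0.18729 − (-0.11787)) / 3 = 0.28901
T_{3}^{(1)} = (4·0.24549 − 0.18729) / 3 = 0.26489
T_{2}^{(2)} = 0.28901 + (0.28901 − (-0.76437))/15 = 0.35924
T_{3}^{(2)} = 0.26489 + (0.26489 − 0.28901)/15 = 0.26328
T_{3}^{(3)} = (64·0.26328 − 0.35924) / 63 = 0.26176

0.262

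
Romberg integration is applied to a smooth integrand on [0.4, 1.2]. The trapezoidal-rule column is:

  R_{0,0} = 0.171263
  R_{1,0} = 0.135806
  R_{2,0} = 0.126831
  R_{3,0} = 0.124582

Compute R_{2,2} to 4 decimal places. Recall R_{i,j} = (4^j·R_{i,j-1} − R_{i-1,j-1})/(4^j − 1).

Richardson extrapolation on the trapezoidal column (denominator 4−1=3):
R_{1,1} = (4·0.135806 − 0.171263) / 3 = 0.123987
R_{2,1} = (4·0.126831 − 0.135806) / 3 = 0.123839
R_{2,2} = 0.123839 + (0.123839 − 0.123987)/15 = 0.123829

0.1238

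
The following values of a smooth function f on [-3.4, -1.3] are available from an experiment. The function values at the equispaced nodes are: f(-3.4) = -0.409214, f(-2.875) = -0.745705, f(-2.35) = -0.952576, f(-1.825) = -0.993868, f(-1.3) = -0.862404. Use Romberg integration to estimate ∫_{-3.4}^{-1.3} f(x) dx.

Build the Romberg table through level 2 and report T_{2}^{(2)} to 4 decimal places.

T_{0}^{(0)} (trapezoid, 1 panel, h=2.1000): -1.335199
T_{1}^{(0)} (trapezoid, 2 panels, h=1.0500): -1.667804
T_{2}^{(0)} (trapezoid, 4 panels, h=0.5250): -1.747178
T_{1}^{(1)} = -1.667804 + (-1.667804 − (-1.335199))/3 = -1.778672
T_{2}^{(1)} = -1.747178 + (-1.747178 − (-1.667804))/3 = -1.773636
T_{2}^{(2)} = -1.773636 + (-1.773636 − (-1.778672))/15 = -1.773300

-1.7733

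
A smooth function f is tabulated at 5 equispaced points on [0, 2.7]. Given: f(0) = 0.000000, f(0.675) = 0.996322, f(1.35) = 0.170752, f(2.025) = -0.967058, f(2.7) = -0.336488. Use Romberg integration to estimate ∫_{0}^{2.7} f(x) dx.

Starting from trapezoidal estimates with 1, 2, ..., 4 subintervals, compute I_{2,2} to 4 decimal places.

I_{0,0} (trapezoid, 1 panel, h=2.7000): -0.454259
I_{1,0} (trapezoid, 2 panels, h=1.3500): 0.003386
I_{2,0} (trapezoid, 4 panels, h=0.6750): 0.021446
I_{1,1} = 0.003386 + (0.003386 − (-0.454259))/3 = 0.155934
I_{2,1} = 0.021446 + (0.021446 − 0.003386)/3 = 0.027466
I_{2,2} = 0.027466 + (0.027466 − 0.155934)/15 = 0.018901

0.0189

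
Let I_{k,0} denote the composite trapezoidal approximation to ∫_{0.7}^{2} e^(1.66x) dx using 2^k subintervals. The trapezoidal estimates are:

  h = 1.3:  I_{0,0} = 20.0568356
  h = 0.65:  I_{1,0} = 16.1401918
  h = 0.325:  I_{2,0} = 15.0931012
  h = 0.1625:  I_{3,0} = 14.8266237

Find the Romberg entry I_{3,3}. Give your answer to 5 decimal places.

14.73737

Richardson extrapolation on the trapezoidal column (denominator 4−1=3):
I_{1,1} = (4·16.1401918 − 20.0568356) / 3 = 14.8346439
I_{2,1} = 15.0931012 + (15.0931012 − 16.1401918)/3 = 14.7440710
I_{3,1} = (4·14.8266237 − 15.0931012) / 3 = 14.7377979
I_{2,2} = 14.7440710 + (14.7440710 − 14.8346439)/15 = 14.7380328
I_{3,2} = (16·14.7377979 − 14.7440710) / 15 = 14.7373797
I_{3,3} = (64·14.7373797 − 14.7380328) / 63 = 14.7373693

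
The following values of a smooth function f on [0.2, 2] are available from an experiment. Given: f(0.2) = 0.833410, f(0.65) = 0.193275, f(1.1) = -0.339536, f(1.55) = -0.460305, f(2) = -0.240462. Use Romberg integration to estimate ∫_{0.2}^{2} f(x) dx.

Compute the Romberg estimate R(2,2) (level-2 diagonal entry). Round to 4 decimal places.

-0.1694

R(0,0) (trapezoid, 1 panel, h=1.8000): 0.533653
R(1,0) (trapezoid, 2 panels, h=0.9000): -0.038756
R(2,0) (trapezoid, 4 panels, h=0.4500): -0.139541
R(1,1) = -0.038756 + (-0.038756 − 0.533653)/3 = -0.229559
R(2,1) = -0.139541 + (-0.139541 − (-0.038756))/3 = -0.173136
R(2,2) = -0.173136 + (-0.173136 − (-0.229559))/15 = -0.169374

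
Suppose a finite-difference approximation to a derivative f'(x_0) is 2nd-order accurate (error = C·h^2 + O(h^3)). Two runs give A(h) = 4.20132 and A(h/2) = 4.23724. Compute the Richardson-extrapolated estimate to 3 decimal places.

4.249

Extrapolated value = (4·A(h/2) − A(h)) / (4 − 1)
= (4·4.23724 − 4.20132) / 3
= 12.74764 / 3 = 4.24921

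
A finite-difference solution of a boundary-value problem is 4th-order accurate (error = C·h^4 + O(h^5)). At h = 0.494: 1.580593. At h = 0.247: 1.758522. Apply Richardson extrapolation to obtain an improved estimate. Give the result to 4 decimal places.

The leading error scales as h^4; refining by a factor of 2 reduces it by 2^4 = 16.
Extrapolated value = (16·A(h/2) − A(h)) / (16 − 1)
= (16·1.758522 − 1.580593) / 15
= 26.555759 / 15 = 1.770384

1.7704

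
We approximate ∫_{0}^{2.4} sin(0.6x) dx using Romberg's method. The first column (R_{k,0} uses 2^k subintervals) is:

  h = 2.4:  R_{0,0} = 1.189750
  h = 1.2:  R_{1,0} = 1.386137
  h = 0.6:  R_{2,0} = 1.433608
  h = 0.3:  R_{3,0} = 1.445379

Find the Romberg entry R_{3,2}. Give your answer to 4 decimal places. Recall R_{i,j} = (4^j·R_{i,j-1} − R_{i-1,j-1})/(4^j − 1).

1.4493

R_{2,1} = (4·1.433608 − 1.386137) / 3 = 1.449432
R_{3,1} = (4·1.445379 − 1.433608) / 3 = 1.449303
R_{3,2} = 1.449303 + (1.449303 − 1.449432)/15 = 1.449294
(Column j=1 coincides with Simpson's rule on the same nodes.)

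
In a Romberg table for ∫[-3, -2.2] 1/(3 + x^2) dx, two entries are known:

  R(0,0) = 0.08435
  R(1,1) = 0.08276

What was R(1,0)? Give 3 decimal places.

0.083

From R(1,1) = (4·R(1,0) − R(0,0))/3, solve for R(1,0):
4·R(1,0) = 3·0.08276 + 0.08435 = 0.33263
R(1,0) = 0.08316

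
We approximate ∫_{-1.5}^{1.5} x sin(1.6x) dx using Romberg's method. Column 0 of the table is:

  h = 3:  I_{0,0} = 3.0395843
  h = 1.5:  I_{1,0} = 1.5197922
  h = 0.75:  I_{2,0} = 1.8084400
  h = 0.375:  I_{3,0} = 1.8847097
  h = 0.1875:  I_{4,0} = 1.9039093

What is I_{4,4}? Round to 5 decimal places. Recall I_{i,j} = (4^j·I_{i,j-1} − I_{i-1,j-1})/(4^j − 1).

1.91032

Richardson extrapolation on the trapezoidal column (denominator 4−1=3):
I_{1,1} = (4·1.5197922 − 3.0395843) / 3 = 1.0131948
I_{2,1} = (4·1.8084400 − 1.5197922) / 3 = 1.9046559
I_{3,1} = 1.8847097 + (1.8847097 − 1.8084400)/3 = 1.9101329
I_{4,1} = (4·1.9039093 − 1.8847097) / 3 = 1.9103092
I_{2,2} = (16·1.9046559 − 1.0131948) / 15 = 1.9640866
I_{3,2} = 1.9101329 + (1.9101329 − 1.9046559)/15 = 1.9104980
I_{4,2} = 1.9103092 + (1.9103092 − 1.9101329)/15 = 1.9103210
I_{3,3} = 1.9104980 + (1.9104980 − 1.9640866)/63 = 1.9096474
I_{4,3} = (64·1.9103210 − 1.9104980) / 63 = 1.9103182
I_{4,4} = (256·1.9103182 − 1.9096474) / 255 = 1.9103208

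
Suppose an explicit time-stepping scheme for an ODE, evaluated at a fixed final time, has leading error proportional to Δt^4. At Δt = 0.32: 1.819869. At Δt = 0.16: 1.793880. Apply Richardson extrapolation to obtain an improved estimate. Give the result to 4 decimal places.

1.7921

The leading error scales as Δt^4; refining by a factor of 2 reduces it by 2^4 = 16.
Extrapolated value = (16·A(Δt/2) − A(Δt)) / (16 − 1)
= (16·1.793880 − 1.819869) / 15
= 26.882211 / 15 = 1.792147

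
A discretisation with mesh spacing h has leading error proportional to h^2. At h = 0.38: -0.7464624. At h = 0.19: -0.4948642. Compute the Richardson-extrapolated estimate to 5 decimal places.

The leading error scales as h^2; refining by a factor of 2 reduces it by 2^2 = 4.
Extrapolated value = (4·A(h/2) − A(h)) / (4 − 1)
= (4·(-0.4948642) − (-0.7464624)) / 3
= -1.2329944 / 3 = -0.4109981

-0.41100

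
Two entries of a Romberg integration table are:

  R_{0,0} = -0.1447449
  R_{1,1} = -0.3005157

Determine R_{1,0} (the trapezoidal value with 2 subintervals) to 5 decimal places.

-0.26157

From R_{1,1} = (4·R_{1,0} − R_{0,0})/3, solve for R_{1,0}:
4·R_{1,0} = 3·(-0.3005157) + (-0.1447449) = -1.0462920
R_{1,0} = -0.2615730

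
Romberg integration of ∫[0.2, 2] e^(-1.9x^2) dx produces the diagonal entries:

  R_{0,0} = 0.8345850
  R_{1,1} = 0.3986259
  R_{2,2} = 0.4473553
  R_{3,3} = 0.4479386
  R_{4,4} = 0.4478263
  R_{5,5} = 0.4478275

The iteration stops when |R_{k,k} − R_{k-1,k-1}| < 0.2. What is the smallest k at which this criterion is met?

|R_{1,1} − R_{0,0}| = 0.4359591 ≥ 0.2
|R_{2,2} − R_{1,1}| = 0.0487294 < 0.2

k = 2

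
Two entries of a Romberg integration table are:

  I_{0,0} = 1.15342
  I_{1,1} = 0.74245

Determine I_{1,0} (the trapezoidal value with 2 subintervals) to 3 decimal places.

0.845

From I_{1,1} = (4·I_{1,0} − I_{0,0})/3, solve for I_{1,0}:
4·I_{1,0} = 3·0.74245 + 1.15342 = 3.38077
I_{1,0} = 0.84519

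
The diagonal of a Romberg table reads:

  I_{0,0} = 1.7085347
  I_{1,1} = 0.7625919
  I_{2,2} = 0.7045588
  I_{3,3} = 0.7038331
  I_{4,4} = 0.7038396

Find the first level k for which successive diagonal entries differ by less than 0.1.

k = 2

|I_{1,1} − I_{0,0}| = 0.9459428 ≥ 0.1
|I_{2,2} − I_{1,1}| = 0.0580331 < 0.1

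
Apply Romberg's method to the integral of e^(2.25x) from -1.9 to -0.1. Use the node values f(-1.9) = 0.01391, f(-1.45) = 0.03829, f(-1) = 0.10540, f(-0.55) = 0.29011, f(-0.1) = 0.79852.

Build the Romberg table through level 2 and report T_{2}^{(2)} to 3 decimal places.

T_{0}^{(0)} (trapezoid, 1 panel, h=1.8000): 0.73119
T_{1}^{(0)} (trapezoid, 2 panels, h=0.9000): 0.46045
T_{2}^{(0)} (trapezoid, 4 panels, h=0.4500): 0.37801
T_{1}^{(1)} = 0.46045 + (0.46045 − 0.73119)/3 = 0.37020
T_{2}^{(1)} = 0.37801 + (0.37801 − 0.46045)/3 = 0.35053
T_{2}^{(2)} = 0.35053 + (0.35053 − 0.37020)/15 = 0.34922

0.349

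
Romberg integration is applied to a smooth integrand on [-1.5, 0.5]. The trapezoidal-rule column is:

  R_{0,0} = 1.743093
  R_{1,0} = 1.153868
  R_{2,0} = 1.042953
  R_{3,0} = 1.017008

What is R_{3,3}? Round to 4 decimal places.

1.0085

R_{1,1} = (4·1.153868 − 1.743093) / 3 = 0.957460
R_{2,1} = (4·1.042953 − 1.153868) / 3 = 1.005981
R_{3,1} = (4·1.017008 − 1.042953) / 3 = 1.008360
R_{2,2} = 1.005981 + (1.005981 − 0.957460)/15 = 1.009216
R_{3,2} = (16·1.008360 − 1.005981) / 15 = 1.008519
R_{3,3} = 1.008519 + (1.008519 − 1.009216)/63 = 1.008508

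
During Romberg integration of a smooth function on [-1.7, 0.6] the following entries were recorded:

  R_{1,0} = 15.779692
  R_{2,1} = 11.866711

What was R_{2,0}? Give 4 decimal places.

From R_{2,1} = (4·R_{2,0} − R_{1,0})/3, solve for R_{2,0}:
4·R_{2,0} = 3·11.866711 + 15.779692 = 51.379825
R_{2,0} = 12.844956

12.8450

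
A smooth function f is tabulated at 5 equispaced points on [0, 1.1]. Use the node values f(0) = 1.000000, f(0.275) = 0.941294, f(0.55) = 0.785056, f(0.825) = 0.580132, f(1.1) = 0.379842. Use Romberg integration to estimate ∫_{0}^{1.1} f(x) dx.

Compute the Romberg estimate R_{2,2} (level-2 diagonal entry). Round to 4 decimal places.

R_{0,0} (trapezoid, 1 panel, h=1.1000): 0.758913
R_{1,0} (trapezoid, 2 panels, h=0.5500): 0.811237
R_{2,0} (trapezoid, 4 panels, h=0.2750): 0.824011
R_{1,1} = 0.811237 + (0.811237 − 0.758913)/3 = 0.828678
R_{2,1} = 0.824011 + (0.824011 − 0.811237)/3 = 0.828269
R_{2,2} = 0.828269 + (0.828269 − 0.828678)/15 = 0.828242

0.8282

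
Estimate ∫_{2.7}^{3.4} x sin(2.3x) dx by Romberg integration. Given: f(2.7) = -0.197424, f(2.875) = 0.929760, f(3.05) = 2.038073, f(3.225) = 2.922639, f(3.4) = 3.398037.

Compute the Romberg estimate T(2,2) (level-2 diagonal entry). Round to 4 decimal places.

T(0,0) (trapezoid, 1 panel, h=0.7000): 1.120215
T(1,0) (trapezoid, 2 panels, h=0.3500): 1.273433
T(2,0) (trapezoid, 4 panels, h=0.1750): 1.310886
T(1,1) = 1.273433 + (1.273433 − 1.120215)/3 = 1.324506
T(2,1) = 1.310886 + (1.310886 − 1.273433)/3 = 1.323370
T(2,2) = 1.323370 + (1.323370 − 1.324506)/15 = 1.323294

1.3233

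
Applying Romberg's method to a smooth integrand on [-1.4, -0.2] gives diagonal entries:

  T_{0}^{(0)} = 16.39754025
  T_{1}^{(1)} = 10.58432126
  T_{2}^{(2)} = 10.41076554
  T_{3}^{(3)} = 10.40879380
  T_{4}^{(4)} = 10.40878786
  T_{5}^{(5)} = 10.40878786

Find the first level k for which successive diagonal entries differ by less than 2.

|T_{1}^{(1)} − T_{0}^{(0)}| = 5.81321899 ≥ 2
|T_{2}^{(2)} − T_{1}^{(1)}| = 0.17355572 < 2

k = 2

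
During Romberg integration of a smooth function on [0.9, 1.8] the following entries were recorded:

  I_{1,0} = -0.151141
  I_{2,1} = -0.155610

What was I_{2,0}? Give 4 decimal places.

From I_{2,1} = (4·I_{2,0} − I_{1,0})/3, solve for I_{2,0}:
4·I_{2,0} = 3·(-0.155610) + (-0.151141) = -0.617971
I_{2,0} = -0.154493

-0.1545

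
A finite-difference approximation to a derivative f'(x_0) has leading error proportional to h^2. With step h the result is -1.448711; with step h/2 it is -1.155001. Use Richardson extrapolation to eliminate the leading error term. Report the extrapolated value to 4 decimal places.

The leading error scales as h^2; refining by a factor of 2 reduces it by 2^2 = 4.
Extrapolated value = (4·A(h/2) − A(h)) / (4 − 1)
= (4·(-1.155001) − (-1.448711)) / 3
= -3.171293 / 3 = -1.057098

-1.0571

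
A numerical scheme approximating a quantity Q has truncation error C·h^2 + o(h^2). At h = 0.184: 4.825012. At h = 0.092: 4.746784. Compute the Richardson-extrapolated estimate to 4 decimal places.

The leading error scales as h^2; refining by a factor of 2 reduces it by 2^2 = 4.
Extrapolated value = (4·A(h/2) − A(h)) / (4 − 1)
= (4·4.746784 − 4.825012) / 3
= 14.162124 / 3 = 4.720708

4.7207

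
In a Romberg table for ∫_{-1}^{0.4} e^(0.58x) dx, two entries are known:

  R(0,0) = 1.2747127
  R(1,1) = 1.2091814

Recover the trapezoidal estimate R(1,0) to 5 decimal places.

1.22556

From R(1,1) = (4·R(1,0) − R(0,0))/3, solve for R(1,0):
4·R(1,0) = 3·1.2091814 + 1.2747127 = 4.9022569
R(1,0) = 1.2255642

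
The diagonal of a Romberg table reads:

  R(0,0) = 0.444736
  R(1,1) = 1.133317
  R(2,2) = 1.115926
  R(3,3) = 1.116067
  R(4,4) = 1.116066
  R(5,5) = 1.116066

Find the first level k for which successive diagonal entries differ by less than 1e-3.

k = 3

|R(1,1) − R(0,0)| = 0.688581 ≥ 1e-3
|R(2,2) − R(1,1)| = 0.017391 ≥ 1e-3
|R(3,3) − R(2,2)| = 0.000141 < 1e-3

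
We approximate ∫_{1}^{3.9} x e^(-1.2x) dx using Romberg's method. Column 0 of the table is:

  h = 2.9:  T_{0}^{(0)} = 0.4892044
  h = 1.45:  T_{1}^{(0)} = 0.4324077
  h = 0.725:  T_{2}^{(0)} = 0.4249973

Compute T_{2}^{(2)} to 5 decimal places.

Richardson extrapolation on the trapezoidal column (denominator 4−1=3):
T_{1}^{(1)} = (4·0.4324077 − 0.4892044) / 3 = 0.4134755
T_{2}^{(1)} = (4·0.4249973 − 0.4324077) / 3 = 0.4225272
T_{2}^{(2)} = (16·0.4225272 − 0.4134755) / 15 = 0.4231306

0.42313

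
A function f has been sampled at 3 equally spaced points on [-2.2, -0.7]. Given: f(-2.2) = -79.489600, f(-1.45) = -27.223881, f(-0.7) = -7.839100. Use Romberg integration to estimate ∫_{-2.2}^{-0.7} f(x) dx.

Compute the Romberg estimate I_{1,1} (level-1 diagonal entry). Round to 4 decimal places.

I_{0,0} (trapezoid, 1 panel, h=1.5000): -65.496525
I_{1,0} (trapezoid, 2 panels, h=0.7500): -53.166173
I_{1,1} = -53.166173 + (-53.166173 − (-65.496525))/3 = -49.056056

-49.0561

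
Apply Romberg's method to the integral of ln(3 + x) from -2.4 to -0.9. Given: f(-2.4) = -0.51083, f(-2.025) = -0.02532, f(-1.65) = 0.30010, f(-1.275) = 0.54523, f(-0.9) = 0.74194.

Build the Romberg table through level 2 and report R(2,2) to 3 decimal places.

R(0,0) (trapezoid, 1 panel, h=1.5000): 0.17333
R(1,0) (trapezoid, 2 panels, h=0.7500): 0.31174
R(2,0) (trapezoid, 4 panels, h=0.3750): 0.35084
R(1,1) = 0.31174 + (0.31174 − 0.17333)/3 = 0.35788
R(2,1) = 0.35084 + (0.35084 − 0.31174)/3 = 0.36387
R(2,2) = 0.36387 + (0.36387 − 0.35788)/15 = 0.36427

0.364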